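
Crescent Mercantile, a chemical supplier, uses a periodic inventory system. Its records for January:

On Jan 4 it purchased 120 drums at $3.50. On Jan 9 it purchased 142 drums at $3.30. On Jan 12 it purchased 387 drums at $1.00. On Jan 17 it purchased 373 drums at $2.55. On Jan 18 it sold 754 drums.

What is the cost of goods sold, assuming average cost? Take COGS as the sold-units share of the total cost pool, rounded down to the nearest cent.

COGS = $1,642.82

Jan 18, sell 754: 754/1022 × $2,226.75 → $1,642.82
Ending inventory (cost pool remaining) = $583.93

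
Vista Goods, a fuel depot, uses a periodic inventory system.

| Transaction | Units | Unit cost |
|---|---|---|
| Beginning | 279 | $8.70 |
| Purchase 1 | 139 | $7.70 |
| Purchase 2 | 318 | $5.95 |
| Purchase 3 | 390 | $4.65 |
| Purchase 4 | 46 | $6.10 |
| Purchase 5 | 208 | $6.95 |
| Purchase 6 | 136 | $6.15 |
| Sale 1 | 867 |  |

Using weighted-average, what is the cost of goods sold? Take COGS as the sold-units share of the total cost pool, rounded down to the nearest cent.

Sale 1, sell 867: 867/1516 × $9,765.80 → $5,585.05
Ending inventory (cost pool remaining) = $4,180.75
Check: goods available $9,765.80 = COGS $5,585.05 + ending $4,180.75

COGS = $5,585.05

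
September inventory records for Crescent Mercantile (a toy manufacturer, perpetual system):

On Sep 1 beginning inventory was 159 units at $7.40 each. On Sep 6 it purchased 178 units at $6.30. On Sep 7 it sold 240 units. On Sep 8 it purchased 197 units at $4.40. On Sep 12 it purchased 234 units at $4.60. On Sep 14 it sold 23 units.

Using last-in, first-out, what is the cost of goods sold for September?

COGS = $1,686.00

Sep 7, 240 sold [LIFO — newest first]: 178 @ $6.30 + 62 @ $7.40 = $1,580.20
Sep 14, 23 sold [LIFO — newest first]: 23 @ $4.60 = $105.80
Total COGS = $1,580.20 + $105.80 = $1,686.00
Ending inventory: 97 @ $7.40 + 197 @ $4.40 + 211 @ $4.60 = $2,555.20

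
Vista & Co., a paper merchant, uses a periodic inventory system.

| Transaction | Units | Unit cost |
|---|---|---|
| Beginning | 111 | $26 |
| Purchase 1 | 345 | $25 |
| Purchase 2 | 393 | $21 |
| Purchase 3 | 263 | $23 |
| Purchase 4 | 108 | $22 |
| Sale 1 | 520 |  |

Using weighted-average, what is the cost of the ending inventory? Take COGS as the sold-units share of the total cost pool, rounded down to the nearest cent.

Sale 1, sell 520: 520/1220 × $28,189.00 → $12,014.98
Ending inventory (cost pool remaining) = $16,174.02
Check: goods available $28,189.00 = COGS $12,014.98 + ending $16,174.02

Ending inventory = $16,174.02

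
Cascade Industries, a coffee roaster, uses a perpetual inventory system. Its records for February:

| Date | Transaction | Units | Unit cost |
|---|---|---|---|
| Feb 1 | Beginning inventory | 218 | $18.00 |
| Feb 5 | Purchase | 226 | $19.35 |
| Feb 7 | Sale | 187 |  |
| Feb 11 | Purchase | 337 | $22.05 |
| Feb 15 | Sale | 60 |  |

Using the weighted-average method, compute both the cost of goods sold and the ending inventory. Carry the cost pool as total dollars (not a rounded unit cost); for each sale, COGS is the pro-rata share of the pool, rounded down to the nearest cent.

COGS = $4,730.19; ending inventory = $10,997.76

After Feb 1: 218 on hand, pool $3,924.00 (≈ $18.0000 each)
After Feb 5: 444 on hand, pool $8,297.10 (≈ $18.6872 each)
Feb 7, sell 187: 187/444 × $8,297.10 → $3,494.49
After Feb 11: 594 on hand, pool $12,233.46 (≈ $20.5951 each)
Feb 15, sell 60: 60/594 × $12,233.46 → $1,235.70
Total COGS = $3,494.49 + $1,235.70 = $4,730.19
Ending inventory (cost pool remaining) = $10,997.76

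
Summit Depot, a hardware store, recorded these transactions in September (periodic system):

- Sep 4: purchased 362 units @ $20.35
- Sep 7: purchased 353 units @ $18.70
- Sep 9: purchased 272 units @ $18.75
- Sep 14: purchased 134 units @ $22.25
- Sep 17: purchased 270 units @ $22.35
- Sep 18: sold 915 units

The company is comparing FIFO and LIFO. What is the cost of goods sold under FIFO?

FIFO COGS: 362 @ $20.35 + 353 @ $18.70 + 200 @ $18.75 = $17,717.80
LIFO COGS: 270 @ $22.35 + 134 @ $22.25 + 272 @ $18.75 + 239 @ $18.70 = $18,585.30

COGS = $17,717.80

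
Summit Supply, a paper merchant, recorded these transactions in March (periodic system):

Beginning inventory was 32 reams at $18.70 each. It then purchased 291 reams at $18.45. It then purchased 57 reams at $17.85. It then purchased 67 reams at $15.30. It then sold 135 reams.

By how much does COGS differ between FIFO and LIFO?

$253.25

FIFO COGS: 32 @ $18.70 + 103 @ $18.45 = $2,498.75
LIFO COGS: 67 @ $15.30 + 57 @ $17.85 + 11 @ $18.45 = $2,245.50
Difference = |$2,498.75 − $2,245.50| = $253.25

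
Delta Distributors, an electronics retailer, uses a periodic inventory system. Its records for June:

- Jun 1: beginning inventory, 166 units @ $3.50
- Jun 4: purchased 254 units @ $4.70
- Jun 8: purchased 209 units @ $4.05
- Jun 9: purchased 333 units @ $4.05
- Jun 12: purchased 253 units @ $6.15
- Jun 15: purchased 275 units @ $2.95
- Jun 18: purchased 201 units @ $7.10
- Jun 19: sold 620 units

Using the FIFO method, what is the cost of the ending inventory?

Jun 19, 620 sold [FIFO — oldest first]: 166 @ $3.50 + 254 @ $4.70 + 200 @ $4.05 = $2,584.80
Ending inventory: 9 @ $4.05 + 333 @ $4.05 + 253 @ $6.15 + 275 @ $2.95 + 201 @ $7.10 = $5,179.40

Ending inventory = $5,179.40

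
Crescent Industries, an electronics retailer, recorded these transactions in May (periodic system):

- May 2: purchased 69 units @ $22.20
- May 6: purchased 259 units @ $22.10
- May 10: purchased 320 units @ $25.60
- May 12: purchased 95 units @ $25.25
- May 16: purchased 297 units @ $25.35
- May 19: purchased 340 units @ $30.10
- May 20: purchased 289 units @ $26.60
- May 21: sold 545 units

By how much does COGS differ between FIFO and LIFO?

FIFO COGS: 69 @ $22.20 + 259 @ $22.10 + 217 @ $25.60 = $12,810.90
LIFO COGS: 289 @ $26.60 + 256 @ $30.10 = $15,393.00
Difference = |$12,810.90 − $15,393.00| = $2,582.10

$2,582.10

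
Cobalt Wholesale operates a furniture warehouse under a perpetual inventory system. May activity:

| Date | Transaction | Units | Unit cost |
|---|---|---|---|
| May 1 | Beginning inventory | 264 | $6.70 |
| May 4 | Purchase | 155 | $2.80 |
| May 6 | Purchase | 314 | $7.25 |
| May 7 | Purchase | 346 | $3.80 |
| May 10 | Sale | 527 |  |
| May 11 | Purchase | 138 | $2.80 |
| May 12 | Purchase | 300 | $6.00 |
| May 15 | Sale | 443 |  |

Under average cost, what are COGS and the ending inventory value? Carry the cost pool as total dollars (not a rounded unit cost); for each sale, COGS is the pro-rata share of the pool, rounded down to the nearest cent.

COGS = $5,134.67; ending inventory = $2,845.83

After May 1: 264 on hand, pool $1,768.80 (≈ $6.7000 each)
After May 4: 419 on hand, pool $2,202.80 (≈ $5.2573 each)
After May 6: 733 on hand, pool $4,479.30 (≈ $6.1109 each)
After May 7: 1079 on hand, pool $5,794.10 (≈ $5.3699 each)
May 10, sell 527: 527/1079 × $5,794.10 → $2,829.92
After May 11: 690 on hand, pool $3,350.58 (≈ $4.8559 each)
After May 12: 990 on hand, pool $5,150.58 (≈ $5.2026 each)
May 15, sell 443: 443/990 × $5,150.58 → $2,304.75
Total COGS = $2,829.92 + $2,304.75 = $5,134.67
Ending inventory (cost pool remaining) = $2,845.83
Check: goods available $7,980.50 = COGS $5,134.67 + ending $2,845.83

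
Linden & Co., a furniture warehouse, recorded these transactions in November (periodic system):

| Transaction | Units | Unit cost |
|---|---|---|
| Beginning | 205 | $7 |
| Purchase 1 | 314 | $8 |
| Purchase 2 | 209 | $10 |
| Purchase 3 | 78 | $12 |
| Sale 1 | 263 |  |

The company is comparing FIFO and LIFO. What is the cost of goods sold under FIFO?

COGS = $1,899

FIFO COGS: 205 @ $7 + 58 @ $8 = $1,899
LIFO COGS: 78 @ $12 + 185 @ $10 = $2,786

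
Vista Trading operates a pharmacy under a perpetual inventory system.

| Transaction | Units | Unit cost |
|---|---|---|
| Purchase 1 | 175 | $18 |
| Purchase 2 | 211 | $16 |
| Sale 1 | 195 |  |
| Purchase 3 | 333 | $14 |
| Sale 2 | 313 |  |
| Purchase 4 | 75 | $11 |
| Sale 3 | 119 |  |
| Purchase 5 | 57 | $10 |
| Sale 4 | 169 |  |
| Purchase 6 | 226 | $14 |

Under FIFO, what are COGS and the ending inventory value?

COGS = $12,033; ending inventory = $3,714

Sale 1 (195) [FIFO — oldest first]: 175 @ $18 + 20 @ $16 = $3,470
Sale 2 (313) [FIFO — oldest first]: 191 @ $16 + 122 @ $14 = $4,764
Sale 3 (119) [FIFO — oldest first]: 119 @ $14 = $1,666
Sale 4 (169) [FIFO — oldest first]: 92 @ $14 + 75 @ $11 + 2 @ $10 = $2,133
Total COGS = $3,470 + $4,764 + $1,666 + $2,133 = $12,033
Ending inventory: 55 @ $10 + 226 @ $14 = $3,714
Check: goods available $15,747 = COGS $12,033 + ending $3,714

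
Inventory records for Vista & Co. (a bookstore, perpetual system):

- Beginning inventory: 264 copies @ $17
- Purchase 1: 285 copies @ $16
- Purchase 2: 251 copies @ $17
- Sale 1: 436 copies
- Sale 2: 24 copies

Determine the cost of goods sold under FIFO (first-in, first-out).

COGS = $7,624

Sale 1 (436) [FIFO — oldest first]: 264 @ $17 + 172 @ $16 = $7,240
Sale 2 (24) [FIFO — oldest first]: 24 @ $16 = $384
Total COGS = $7,240 + $384 = $7,624
Ending inventory: 89 @ $16 + 251 @ $17 = $5,691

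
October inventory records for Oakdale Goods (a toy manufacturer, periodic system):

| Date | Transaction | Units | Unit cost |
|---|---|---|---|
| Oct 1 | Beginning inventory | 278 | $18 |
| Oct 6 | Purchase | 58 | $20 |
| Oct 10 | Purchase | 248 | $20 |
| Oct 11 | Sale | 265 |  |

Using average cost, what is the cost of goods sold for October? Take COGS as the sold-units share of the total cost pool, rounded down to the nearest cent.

Oct 11, sell 265: 265/584 × $11,124.00 → $5,047.70
Ending inventory (cost pool remaining) = $6,076.30
Check: goods available $11,124.00 = COGS $5,047.70 + ending $6,076.30

COGS = $5,047.70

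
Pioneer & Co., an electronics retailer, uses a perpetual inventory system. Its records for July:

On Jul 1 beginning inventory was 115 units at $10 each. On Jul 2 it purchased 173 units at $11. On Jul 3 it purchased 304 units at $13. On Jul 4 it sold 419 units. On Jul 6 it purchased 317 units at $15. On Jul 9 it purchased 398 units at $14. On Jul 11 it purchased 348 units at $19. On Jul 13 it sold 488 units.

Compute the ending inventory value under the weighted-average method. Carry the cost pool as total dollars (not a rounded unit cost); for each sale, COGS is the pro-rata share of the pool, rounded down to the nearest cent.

After Jul 1: 115 on hand, pool $1,150.00 (≈ $10.0000 each)
After Jul 2: 288 on hand, pool $3,053.00 (≈ $10.6007 each)
After Jul 3: 592 on hand, pool $7,005.00 (≈ $11.8328 each)
Jul 4, sell 419: 419/592 × $7,005.00 → $4,957.93
After Jul 6: 490 on hand, pool $6,802.07 (≈ $13.8818 each)
After Jul 9: 888 on hand, pool $12,374.07 (≈ $13.9348 each)
After Jul 11: 1236 on hand, pool $18,986.07 (≈ $15.3609 each)
Jul 13, sell 488: 488/1236 × $18,986.07 → $7,496.11
Total COGS = $4,957.93 + $7,496.11 = $12,454.04
Ending inventory (cost pool remaining) = $11,489.96

Ending inventory = $11,489.96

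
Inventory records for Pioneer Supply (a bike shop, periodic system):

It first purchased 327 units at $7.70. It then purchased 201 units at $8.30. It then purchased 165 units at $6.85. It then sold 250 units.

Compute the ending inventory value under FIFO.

Ending inventory = $3,391.45

Sale 1 (250) [FIFO — oldest first]: 250 @ $7.70 = $1,925.00
Ending inventory: 77 @ $7.70 + 201 @ $8.30 + 165 @ $6.85 = $3,391.45
Check: goods available $5,316.45 = COGS $1,925.00 + ending $3,391.45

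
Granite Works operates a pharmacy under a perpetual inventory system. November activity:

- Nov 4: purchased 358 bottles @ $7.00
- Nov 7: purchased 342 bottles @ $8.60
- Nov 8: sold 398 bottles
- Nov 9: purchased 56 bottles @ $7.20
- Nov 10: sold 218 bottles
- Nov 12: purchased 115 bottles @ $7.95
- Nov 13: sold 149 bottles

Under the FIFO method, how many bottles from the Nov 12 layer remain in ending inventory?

106

Nov 8, 398 sold [FIFO — oldest first]: 358 @ $7.00 + 40 @ $8.60 = $2,850.00
Nov 10, 218 sold [FIFO — oldest first]: 218 @ $8.60 = $1,874.80
Nov 13, 149 sold [FIFO — oldest first]: 84 @ $8.60 + 56 @ $7.20 + 9 @ $7.95 = $1,197.15
Total COGS = $2,850.00 + $1,874.80 + $1,197.15 = $5,921.95
Ending inventory: 106 @ $7.95 = $842.70
Check: goods available $6,764.65 = COGS $5,921.95 + ending $842.70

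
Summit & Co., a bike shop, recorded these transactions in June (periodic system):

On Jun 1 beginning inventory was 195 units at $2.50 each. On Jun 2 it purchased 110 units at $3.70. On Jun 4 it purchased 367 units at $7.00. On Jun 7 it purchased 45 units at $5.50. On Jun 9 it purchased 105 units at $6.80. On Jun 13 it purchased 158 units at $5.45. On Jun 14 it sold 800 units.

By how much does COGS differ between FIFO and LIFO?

$560.70

FIFO COGS: 195 @ $2.50 + 110 @ $3.70 + 367 @ $7.00 + 45 @ $5.50 + 83 @ $6.80 = $4,275.40
LIFO COGS: 158 @ $5.45 + 105 @ $6.80 + 45 @ $5.50 + 367 @ $7.00 + 110 @ $3.70 + 15 @ $2.50 = $4,836.10
Difference = |$4,275.40 − $4,836.10| = $560.70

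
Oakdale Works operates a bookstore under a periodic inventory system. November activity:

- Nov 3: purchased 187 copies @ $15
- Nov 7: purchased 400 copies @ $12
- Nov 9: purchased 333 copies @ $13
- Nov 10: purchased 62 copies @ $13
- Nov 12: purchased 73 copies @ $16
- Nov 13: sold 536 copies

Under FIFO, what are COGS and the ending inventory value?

Nov 13, 536 sold [FIFO — oldest first]: 187 @ $15 + 349 @ $12 = $6,993
Ending inventory: 51 @ $12 + 333 @ $13 + 62 @ $13 + 73 @ $16 = $6,915

COGS = $6,993; ending inventory = $6,915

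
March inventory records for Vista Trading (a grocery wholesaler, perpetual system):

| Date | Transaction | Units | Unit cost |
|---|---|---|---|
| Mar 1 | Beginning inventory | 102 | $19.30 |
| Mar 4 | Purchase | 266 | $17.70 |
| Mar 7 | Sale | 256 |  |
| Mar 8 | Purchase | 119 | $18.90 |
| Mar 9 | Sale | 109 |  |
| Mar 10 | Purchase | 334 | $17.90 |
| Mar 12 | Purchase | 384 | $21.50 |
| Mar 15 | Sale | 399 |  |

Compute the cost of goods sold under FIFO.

Mar 7, 256 sold [FIFO — oldest first]: 102 @ $19.30 + 154 @ $17.70 = $4,694.40
Mar 9, 109 sold [FIFO — oldest first]: 109 @ $17.70 = $1,929.30
Mar 15, 399 sold [FIFO — oldest first]: 3 @ $17.70 + 119 @ $18.90 + 277 @ $17.90 = $7,260.50
Total COGS = $4,694.40 + $1,929.30 + $7,260.50 = $13,884.20
Ending inventory: 57 @ $17.90 + 384 @ $21.50 = $9,276.30

COGS = $13,884.20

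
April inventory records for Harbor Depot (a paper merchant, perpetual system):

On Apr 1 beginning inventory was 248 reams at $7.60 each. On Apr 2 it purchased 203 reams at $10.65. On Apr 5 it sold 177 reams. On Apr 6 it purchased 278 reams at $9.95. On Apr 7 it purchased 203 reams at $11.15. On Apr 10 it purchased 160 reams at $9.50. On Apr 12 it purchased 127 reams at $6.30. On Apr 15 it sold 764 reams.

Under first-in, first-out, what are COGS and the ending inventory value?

Apr 5, 177 sold [FIFO — oldest first]: 177 @ $7.60 = $1,345.20
Apr 15, 764 sold [FIFO — oldest first]: 71 @ $7.60 + 203 @ $10.65 + 278 @ $9.95 + 203 @ $11.15 + 9 @ $9.50 = $7,816.60
Total COGS = $1,345.20 + $7,816.60 = $9,161.80
Ending inventory: 151 @ $9.50 + 127 @ $6.30 = $2,234.60

COGS = $9,161.80; ending inventory = $2,234.60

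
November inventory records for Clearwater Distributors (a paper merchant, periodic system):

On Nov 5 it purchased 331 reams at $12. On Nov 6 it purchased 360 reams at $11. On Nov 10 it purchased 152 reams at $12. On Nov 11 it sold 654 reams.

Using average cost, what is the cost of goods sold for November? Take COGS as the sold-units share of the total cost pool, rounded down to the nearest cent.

Nov 11, sell 654: 654/843 × $9,756.00 → $7,568.71
Ending inventory (cost pool remaining) = $2,187.29

COGS = $7,568.71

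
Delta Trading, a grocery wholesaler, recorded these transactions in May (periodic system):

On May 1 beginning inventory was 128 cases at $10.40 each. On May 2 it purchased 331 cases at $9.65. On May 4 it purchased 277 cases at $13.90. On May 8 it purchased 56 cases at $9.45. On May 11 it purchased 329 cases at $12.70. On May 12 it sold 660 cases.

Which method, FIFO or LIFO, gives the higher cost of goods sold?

FIFO COGS: 128 @ $10.40 + 331 @ $9.65 + 201 @ $13.90 = $7,319.25
LIFO COGS: 329 @ $12.70 + 56 @ $9.45 + 275 @ $13.90 = $8,530.00

LIFO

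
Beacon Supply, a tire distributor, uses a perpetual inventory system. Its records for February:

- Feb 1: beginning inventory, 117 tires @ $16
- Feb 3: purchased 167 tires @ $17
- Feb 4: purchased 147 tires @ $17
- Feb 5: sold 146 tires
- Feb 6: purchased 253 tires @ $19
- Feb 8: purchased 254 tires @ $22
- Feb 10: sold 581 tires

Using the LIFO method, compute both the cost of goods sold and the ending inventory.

COGS = $14,135; ending inventory = $3,470

Feb 5, 146 sold [LIFO — newest first]: 146 @ $17 = $2,482
Feb 10, 581 sold [LIFO — newest first]: 254 @ $22 + 253 @ $19 + 1 @ $17 + 73 @ $17 = $11,653
Total COGS = $2,482 + $11,653 = $14,135
Ending inventory: 117 @ $16 + 94 @ $17 = $3,470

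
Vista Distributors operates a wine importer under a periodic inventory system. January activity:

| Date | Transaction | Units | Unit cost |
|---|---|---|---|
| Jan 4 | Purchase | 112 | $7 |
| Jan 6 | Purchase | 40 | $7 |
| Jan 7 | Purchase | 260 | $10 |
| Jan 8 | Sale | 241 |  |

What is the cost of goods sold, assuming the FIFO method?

Jan 8, 241 sold [FIFO — oldest first]: 112 @ $7 + 40 @ $7 + 89 @ $10 = $1,954
Ending inventory: 171 @ $10 = $1,710
Check: goods available $3,664 = COGS $1,954 + ending $1,710

COGS = $1,954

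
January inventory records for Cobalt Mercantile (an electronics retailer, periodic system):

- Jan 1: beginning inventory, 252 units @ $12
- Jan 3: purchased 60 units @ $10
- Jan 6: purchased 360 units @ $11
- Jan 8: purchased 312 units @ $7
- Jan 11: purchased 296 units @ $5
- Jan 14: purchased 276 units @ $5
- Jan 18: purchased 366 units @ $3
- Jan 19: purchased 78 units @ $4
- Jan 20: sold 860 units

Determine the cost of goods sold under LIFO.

COGS = $3,490

Jan 20, 860 sold [LIFO — newest first]: 78 @ $4 + 366 @ $3 + 276 @ $5 + 140 @ $5 = $3,490
Ending inventory: 252 @ $12 + 60 @ $10 + 360 @ $11 + 312 @ $7 + 156 @ $5 = $10,548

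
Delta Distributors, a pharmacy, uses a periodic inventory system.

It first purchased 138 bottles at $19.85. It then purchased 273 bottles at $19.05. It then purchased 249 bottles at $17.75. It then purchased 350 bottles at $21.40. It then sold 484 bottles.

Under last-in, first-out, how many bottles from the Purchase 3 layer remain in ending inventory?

115

Sale 1 (484) [LIFO — newest first]: 350 @ $21.40 + 134 @ $17.75 = $9,868.50
Ending inventory: 138 @ $19.85 + 273 @ $19.05 + 115 @ $17.75 = $9,981.20
Check: goods available $19,849.70 = COGS $9,868.50 + ending $9,981.20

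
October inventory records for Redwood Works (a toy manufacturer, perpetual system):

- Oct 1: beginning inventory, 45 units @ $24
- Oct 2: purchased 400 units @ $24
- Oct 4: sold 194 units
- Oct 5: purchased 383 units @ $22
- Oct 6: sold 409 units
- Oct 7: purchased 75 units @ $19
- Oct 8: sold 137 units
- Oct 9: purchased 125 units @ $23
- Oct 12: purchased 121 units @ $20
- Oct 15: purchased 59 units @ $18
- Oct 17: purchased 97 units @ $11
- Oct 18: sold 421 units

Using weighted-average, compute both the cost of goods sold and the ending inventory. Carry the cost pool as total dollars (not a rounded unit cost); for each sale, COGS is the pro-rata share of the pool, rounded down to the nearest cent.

After Oct 1: 45 on hand, pool $1,080.00 (≈ $24.0000 each)
After Oct 2: 445 on hand, pool $10,680.00 (≈ $24.0000 each)
Oct 4, sell 194: 194/445 × $10,680.00 → $4,656.00
After Oct 5: 634 on hand, pool $14,450.00 (≈ $22.7918 each)
Oct 6, sell 409: 409/634 × $14,450.00 → $9,321.84
After Oct 7: 300 on hand, pool $6,553.16 (≈ $21.8439 each)
Oct 8, sell 137: 137/300 × $6,553.16 → $2,992.60
After Oct 9: 288 on hand, pool $6,435.56 (≈ $22.3457 each)
After Oct 12: 409 on hand, pool $8,855.56 (≈ $21.6517 each)
After Oct 15: 468 on hand, pool $9,917.56 (≈ $21.1914 each)
After Oct 17: 565 on hand, pool $10,984.56 (≈ $19.4417 each)
Oct 18, sell 421: 421/565 × $10,984.56 → $8,184.95
Total COGS = $4,656.00 + $9,321.84 + $2,992.60 + $8,184.95 = $25,155.39
Ending inventory (cost pool remaining) = $2,799.61
Check: goods available $27,955.00 = COGS $25,155.39 + ending $2,799.61

COGS = $25,155.39; ending inventory = $2,799.61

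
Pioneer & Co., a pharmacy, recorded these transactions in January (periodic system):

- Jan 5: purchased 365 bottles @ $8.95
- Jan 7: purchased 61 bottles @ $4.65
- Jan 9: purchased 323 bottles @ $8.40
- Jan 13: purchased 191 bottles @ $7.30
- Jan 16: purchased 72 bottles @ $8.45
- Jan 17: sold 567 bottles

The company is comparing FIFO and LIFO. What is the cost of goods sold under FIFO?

FIFO COGS: 365 @ $8.95 + 61 @ $4.65 + 141 @ $8.40 = $4,734.80
LIFO COGS: 72 @ $8.45 + 191 @ $7.30 + 304 @ $8.40 = $4,556.30

COGS = $4,734.80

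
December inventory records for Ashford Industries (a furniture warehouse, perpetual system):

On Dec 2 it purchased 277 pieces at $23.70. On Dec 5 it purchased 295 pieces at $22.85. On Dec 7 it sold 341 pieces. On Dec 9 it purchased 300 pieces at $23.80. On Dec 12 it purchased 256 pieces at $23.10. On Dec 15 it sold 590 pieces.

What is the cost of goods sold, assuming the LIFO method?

COGS = $21,690.35

Dec 7, 341 sold [LIFO — newest first]: 295 @ $22.85 + 46 @ $23.70 = $7,830.95
Dec 15, 590 sold [LIFO — newest first]: 256 @ $23.10 + 300 @ $23.80 + 34 @ $23.70 = $13,859.40
Total COGS = $7,830.95 + $13,859.40 = $21,690.35
Ending inventory: 197 @ $23.70 = $4,668.90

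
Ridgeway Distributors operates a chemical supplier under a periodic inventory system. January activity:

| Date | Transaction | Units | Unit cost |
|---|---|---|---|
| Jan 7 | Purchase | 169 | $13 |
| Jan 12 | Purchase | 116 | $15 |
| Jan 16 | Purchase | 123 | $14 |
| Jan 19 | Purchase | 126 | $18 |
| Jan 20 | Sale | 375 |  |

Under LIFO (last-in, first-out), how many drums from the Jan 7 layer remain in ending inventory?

Jan 20, 375 sold [LIFO — newest first]: 126 @ $18 + 123 @ $14 + 116 @ $15 + 10 @ $13 = $5,860
Ending inventory: 159 @ $13 = $2,067

159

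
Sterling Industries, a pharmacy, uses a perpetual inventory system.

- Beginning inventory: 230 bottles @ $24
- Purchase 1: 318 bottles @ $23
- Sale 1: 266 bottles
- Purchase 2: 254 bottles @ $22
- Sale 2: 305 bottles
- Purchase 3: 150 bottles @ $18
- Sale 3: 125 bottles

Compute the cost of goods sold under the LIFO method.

Sale 1 (266) [LIFO — newest first]: 266 @ $23 = $6,118
Sale 2 (305) [LIFO — newest first]: 254 @ $22 + 51 @ $23 = $6,761
Sale 3 (125) [LIFO — newest first]: 125 @ $18 = $2,250
Total COGS = $6,118 + $6,761 + $2,250 = $15,129
Ending inventory: 230 @ $24 + 1 @ $23 + 25 @ $18 = $5,993

COGS = $15,129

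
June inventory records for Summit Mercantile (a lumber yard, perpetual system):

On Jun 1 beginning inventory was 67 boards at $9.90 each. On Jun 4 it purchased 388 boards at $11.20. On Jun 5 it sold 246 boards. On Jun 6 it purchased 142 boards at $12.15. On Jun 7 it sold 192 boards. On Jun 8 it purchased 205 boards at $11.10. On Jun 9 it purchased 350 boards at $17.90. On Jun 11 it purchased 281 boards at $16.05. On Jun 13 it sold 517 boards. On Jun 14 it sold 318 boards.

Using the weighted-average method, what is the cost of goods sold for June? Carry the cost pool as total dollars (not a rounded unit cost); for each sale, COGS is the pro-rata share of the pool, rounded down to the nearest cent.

COGS = $17,392.89

After Jun 1: 67 on hand, pool $663.30 (≈ $9.9000 each)
After Jun 4: 455 on hand, pool $5,008.90 (≈ $11.0086 each)
Jun 5, sell 246: 246/455 × $5,008.90 → $2,708.10
After Jun 6: 351 on hand, pool $4,026.10 (≈ $11.4704 each)
Jun 7, sell 192: 192/351 × $4,026.10 → $2,202.31
After Jun 8: 364 on hand, pool $4,099.29 (≈ $11.2618 each)
After Jun 9: 714 on hand, pool $10,364.29 (≈ $14.5158 each)
After Jun 11: 995 on hand, pool $14,874.34 (≈ $14.9491 each)
Jun 13, sell 517: 517/995 × $14,874.34 → $7,728.67
Jun 14, sell 318: 318/478 × $7,145.67 → $4,753.81
Total COGS = $2,708.10 + $2,202.31 + $7,728.67 + $4,753.81 = $17,392.89
Ending inventory (cost pool remaining) = $2,391.86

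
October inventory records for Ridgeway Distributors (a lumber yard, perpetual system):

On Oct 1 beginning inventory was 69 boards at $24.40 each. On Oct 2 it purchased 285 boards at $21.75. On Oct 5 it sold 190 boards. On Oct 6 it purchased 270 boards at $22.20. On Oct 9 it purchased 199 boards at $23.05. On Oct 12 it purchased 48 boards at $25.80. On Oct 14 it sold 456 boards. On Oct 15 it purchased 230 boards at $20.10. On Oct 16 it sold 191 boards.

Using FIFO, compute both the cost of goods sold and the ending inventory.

Oct 5, 190 sold [FIFO — oldest first]: 69 @ $24.40 + 121 @ $21.75 = $4,315.35
Oct 14, 456 sold [FIFO — oldest first]: 164 @ $21.75 + 270 @ $22.20 + 22 @ $23.05 = $10,068.10
Oct 16, 191 sold [FIFO — oldest first]: 177 @ $23.05 + 14 @ $25.80 = $4,441.05
Total COGS = $4,315.35 + $10,068.10 + $4,441.05 = $18,824.50
Ending inventory: 34 @ $25.80 + 230 @ $20.10 = $5,500.20

COGS = $18,824.50; ending inventory = $5,500.20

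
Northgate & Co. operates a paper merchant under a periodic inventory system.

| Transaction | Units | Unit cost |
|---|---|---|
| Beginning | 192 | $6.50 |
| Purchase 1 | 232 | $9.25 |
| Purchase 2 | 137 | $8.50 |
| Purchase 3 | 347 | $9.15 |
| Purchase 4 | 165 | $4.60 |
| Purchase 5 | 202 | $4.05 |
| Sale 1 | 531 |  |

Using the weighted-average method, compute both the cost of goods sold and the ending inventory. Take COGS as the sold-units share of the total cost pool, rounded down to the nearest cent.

Sale 1, sell 531: 531/1275 × $9,310.65 → $3,877.61
Ending inventory (cost pool remaining) = $5,433.04

COGS = $3,877.61; ending inventory = $5,433.04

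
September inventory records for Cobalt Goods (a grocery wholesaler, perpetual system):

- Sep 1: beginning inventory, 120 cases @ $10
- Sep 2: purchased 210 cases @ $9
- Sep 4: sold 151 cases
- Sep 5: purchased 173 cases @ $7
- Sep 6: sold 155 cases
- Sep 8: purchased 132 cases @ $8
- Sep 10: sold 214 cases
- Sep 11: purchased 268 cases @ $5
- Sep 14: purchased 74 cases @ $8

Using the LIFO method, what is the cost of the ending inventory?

Sep 4, 151 sold [LIFO — newest first]: 151 @ $9 = $1,359
Sep 6, 155 sold [LIFO — newest first]: 155 @ $7 = $1,085
Sep 10, 214 sold [LIFO — newest first]: 132 @ $8 + 18 @ $7 + 59 @ $9 + 5 @ $10 = $1,763
Total COGS = $1,359 + $1,085 + $1,763 = $4,207
Ending inventory: 115 @ $10 + 268 @ $5 + 74 @ $8 = $3,082
Check: goods available $7,289 = COGS $4,207 + ending $3,082

Ending inventory = $3,082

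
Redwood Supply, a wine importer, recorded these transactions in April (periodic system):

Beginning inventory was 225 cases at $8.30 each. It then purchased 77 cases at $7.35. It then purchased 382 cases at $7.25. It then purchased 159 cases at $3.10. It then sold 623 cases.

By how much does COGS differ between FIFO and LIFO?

$890.85

FIFO COGS: 225 @ $8.30 + 77 @ $7.35 + 321 @ $7.25 = $4,760.70
LIFO COGS: 159 @ $3.10 + 382 @ $7.25 + 77 @ $7.35 + 5 @ $8.30 = $3,869.85
Difference = |$4,760.70 − $3,869.85| = $890.85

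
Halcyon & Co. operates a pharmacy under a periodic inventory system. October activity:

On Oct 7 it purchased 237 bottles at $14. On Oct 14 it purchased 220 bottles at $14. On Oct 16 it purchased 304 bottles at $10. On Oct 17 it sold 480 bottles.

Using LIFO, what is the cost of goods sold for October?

Oct 17, 480 sold [LIFO — newest first]: 304 @ $10 + 176 @ $14 = $5,504
Ending inventory: 237 @ $14 + 44 @ $14 = $3,934

COGS = $5,504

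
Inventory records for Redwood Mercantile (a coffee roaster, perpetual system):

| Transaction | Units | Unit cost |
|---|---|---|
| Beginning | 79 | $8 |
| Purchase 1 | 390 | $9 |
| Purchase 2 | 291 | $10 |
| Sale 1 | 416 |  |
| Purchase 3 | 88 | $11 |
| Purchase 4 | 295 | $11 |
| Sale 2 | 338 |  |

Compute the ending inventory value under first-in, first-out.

Ending inventory = $4,273

Sale 1 (416) [FIFO — oldest first]: 79 @ $8 + 337 @ $9 = $3,665
Sale 2 (338) [FIFO — oldest first]: 53 @ $9 + 285 @ $10 = $3,327
Total COGS = $3,665 + $3,327 = $6,992
Ending inventory: 6 @ $10 + 88 @ $11 + 295 @ $11 = $4,273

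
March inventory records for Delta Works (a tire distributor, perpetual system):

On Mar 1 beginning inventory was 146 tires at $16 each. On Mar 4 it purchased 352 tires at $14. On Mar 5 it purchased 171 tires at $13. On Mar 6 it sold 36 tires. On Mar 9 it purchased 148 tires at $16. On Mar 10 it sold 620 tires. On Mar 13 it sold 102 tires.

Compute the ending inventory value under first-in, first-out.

Ending inventory = $944

Mar 6, 36 sold [FIFO — oldest first]: 36 @ $16 = $576
Mar 10, 620 sold [FIFO — oldest first]: 110 @ $16 + 352 @ $14 + 158 @ $13 = $8,742
Mar 13, 102 sold [FIFO — oldest first]: 13 @ $13 + 89 @ $16 = $1,593
Total COGS = $576 + $8,742 + $1,593 = $10,911
Ending inventory: 59 @ $16 = $944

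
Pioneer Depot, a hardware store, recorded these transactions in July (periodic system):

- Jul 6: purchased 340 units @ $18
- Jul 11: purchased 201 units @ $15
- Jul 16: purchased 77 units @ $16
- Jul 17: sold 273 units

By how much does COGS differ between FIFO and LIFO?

$742

FIFO COGS: 273 @ $18 = $4,914
LIFO COGS: 77 @ $16 + 196 @ $15 = $4,172
Difference = |$4,914 − $4,172| = $742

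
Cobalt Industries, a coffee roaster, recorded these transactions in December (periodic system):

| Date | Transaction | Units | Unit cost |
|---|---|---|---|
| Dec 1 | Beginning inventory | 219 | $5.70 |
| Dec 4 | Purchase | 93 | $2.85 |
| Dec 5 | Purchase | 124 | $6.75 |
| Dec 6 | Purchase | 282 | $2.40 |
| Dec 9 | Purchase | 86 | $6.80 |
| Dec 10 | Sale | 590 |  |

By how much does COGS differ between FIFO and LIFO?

FIFO COGS: 219 @ $5.70 + 93 @ $2.85 + 124 @ $6.75 + 154 @ $2.40 = $2,719.95
LIFO COGS: 86 @ $6.80 + 282 @ $2.40 + 124 @ $6.75 + 93 @ $2.85 + 5 @ $5.70 = $2,392.15
Difference = |$2,719.95 − $2,392.15| = $327.80

$327.80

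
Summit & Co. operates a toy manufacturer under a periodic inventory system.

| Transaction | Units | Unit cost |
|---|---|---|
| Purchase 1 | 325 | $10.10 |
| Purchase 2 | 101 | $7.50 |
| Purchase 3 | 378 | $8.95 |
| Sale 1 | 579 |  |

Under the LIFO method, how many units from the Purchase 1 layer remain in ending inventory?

225

Sale 1 (579) [LIFO — newest first]: 378 @ $8.95 + 101 @ $7.50 + 100 @ $10.10 = $5,150.60
Ending inventory: 225 @ $10.10 = $2,272.50
Check: goods available $7,423.10 = COGS $5,150.60 + ending $2,272.50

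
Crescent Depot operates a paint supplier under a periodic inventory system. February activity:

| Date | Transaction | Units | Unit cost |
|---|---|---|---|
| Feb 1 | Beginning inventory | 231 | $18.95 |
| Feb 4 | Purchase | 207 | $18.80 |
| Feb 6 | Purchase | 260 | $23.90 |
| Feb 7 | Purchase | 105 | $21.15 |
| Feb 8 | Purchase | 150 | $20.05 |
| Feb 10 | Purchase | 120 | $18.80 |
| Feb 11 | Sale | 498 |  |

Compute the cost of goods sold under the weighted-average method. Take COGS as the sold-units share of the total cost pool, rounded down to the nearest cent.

COGS = $10,195.44

Feb 11, sell 498: 498/1073 × $21,967.30 → $10,195.44
Ending inventory (cost pool remaining) = $11,771.86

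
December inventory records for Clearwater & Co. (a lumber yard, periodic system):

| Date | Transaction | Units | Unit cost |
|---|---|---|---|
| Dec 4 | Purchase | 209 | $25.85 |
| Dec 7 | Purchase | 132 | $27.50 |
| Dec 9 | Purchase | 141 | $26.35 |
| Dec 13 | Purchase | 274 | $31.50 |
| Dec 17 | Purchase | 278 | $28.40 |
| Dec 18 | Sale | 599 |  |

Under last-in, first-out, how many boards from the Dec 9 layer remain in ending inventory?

Dec 18, 599 sold [LIFO — newest first]: 278 @ $28.40 + 274 @ $31.50 + 47 @ $26.35 = $17,764.65
Ending inventory: 209 @ $25.85 + 132 @ $27.50 + 94 @ $26.35 = $11,509.55

94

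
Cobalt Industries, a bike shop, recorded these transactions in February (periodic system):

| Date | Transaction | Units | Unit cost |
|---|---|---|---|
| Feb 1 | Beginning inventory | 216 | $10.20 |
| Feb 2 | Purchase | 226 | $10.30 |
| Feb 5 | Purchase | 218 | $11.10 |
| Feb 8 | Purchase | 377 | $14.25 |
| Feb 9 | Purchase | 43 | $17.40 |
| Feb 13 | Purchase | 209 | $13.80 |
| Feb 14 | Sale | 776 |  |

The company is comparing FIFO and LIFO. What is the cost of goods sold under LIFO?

COGS = $10,636.35

FIFO COGS: 216 @ $10.20 + 226 @ $10.30 + 218 @ $11.10 + 116 @ $14.25 = $8,603.80
LIFO COGS: 209 @ $13.80 + 43 @ $17.40 + 377 @ $14.25 + 147 @ $11.10 = $10,636.35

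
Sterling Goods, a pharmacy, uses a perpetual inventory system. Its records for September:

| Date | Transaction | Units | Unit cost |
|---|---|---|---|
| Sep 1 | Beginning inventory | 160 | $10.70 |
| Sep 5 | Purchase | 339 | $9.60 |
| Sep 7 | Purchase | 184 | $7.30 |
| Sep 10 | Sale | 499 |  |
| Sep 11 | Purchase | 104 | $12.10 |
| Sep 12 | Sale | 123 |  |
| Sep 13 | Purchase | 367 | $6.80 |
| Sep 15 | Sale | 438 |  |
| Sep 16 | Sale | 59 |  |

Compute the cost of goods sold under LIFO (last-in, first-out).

Sep 10, 499 sold [LIFO — newest first]: 184 @ $7.30 + 315 @ $9.60 = $4,367.20
Sep 12, 123 sold [LIFO — newest first]: 104 @ $12.10 + 19 @ $9.60 = $1,440.80
Sep 15, 438 sold [LIFO — newest first]: 367 @ $6.80 + 5 @ $9.60 + 66 @ $10.70 = $3,249.80
Sep 16, 59 sold [LIFO — newest first]: 59 @ $10.70 = $631.30
Total COGS = $4,367.20 + $1,440.80 + $3,249.80 + $631.30 = $9,689.10
Ending inventory: 35 @ $10.70 = $374.50
Check: goods available $10,063.60 = COGS $9,689.10 + ending $374.50

COGS = $9,689.10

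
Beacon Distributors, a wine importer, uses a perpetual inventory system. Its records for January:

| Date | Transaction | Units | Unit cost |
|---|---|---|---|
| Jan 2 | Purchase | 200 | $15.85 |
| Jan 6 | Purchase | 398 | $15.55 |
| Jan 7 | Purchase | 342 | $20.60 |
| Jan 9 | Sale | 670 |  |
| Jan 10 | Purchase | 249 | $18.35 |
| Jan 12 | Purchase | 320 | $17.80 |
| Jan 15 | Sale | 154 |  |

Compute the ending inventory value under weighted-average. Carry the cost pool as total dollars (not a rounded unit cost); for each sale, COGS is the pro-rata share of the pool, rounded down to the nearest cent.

Ending inventory = $12,227.92

After Jan 2: 200 on hand, pool $3,170.00 (≈ $15.8500 each)
After Jan 6: 598 on hand, pool $9,358.90 (≈ $15.6503 each)
After Jan 7: 940 on hand, pool $16,404.10 (≈ $17.4512 each)
Jan 9, sell 670: 670/940 × $16,404.10 → $11,692.28
After Jan 10: 519 on hand, pool $9,280.97 (≈ $17.8824 each)
After Jan 12: 839 on hand, pool $14,976.97 (≈ $17.8510 each)
Jan 15, sell 154: 154/839 × $14,976.97 → $2,749.05
Total COGS = $11,692.28 + $2,749.05 = $14,441.33
Ending inventory (cost pool remaining) = $12,227.92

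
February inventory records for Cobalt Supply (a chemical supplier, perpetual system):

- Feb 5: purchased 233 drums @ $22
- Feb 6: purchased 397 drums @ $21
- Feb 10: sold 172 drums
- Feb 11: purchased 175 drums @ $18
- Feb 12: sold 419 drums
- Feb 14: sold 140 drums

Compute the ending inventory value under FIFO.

Ending inventory = $1,332

Feb 10, 172 sold [FIFO — oldest first]: 172 @ $22 = $3,784
Feb 12, 419 sold [FIFO — oldest first]: 61 @ $22 + 358 @ $21 = $8,860
Feb 14, 140 sold [FIFO — oldest first]: 39 @ $21 + 101 @ $18 = $2,637
Total COGS = $3,784 + $8,860 + $2,637 = $15,281
Ending inventory: 74 @ $18 = $1,332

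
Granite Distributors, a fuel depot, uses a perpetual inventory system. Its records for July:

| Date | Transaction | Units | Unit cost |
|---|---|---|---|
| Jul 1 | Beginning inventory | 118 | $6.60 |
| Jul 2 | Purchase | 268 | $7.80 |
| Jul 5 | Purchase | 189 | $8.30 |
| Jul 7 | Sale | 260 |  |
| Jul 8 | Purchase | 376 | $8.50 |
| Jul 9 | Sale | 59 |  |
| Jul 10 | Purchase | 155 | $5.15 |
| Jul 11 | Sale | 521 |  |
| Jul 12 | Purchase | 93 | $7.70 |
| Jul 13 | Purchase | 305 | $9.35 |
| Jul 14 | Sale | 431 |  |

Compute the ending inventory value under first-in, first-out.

Ending inventory = $2,178.55

Jul 7, 260 sold [FIFO — oldest first]: 118 @ $6.60 + 142 @ $7.80 = $1,886.40
Jul 9, 59 sold [FIFO — oldest first]: 59 @ $7.80 = $460.20
Jul 11, 521 sold [FIFO — oldest first]: 67 @ $7.80 + 189 @ $8.30 + 265 @ $8.50 = $4,343.80
Jul 14, 431 sold [FIFO — oldest first]: 111 @ $8.50 + 155 @ $5.15 + 93 @ $7.70 + 72 @ $9.35 = $3,131.05
Total COGS = $1,886.40 + $460.20 + $4,343.80 + $3,131.05 = $9,821.45
Ending inventory: 233 @ $9.35 = $2,178.55
Check: goods available $12,000.00 = COGS $9,821.45 + ending $2,178.55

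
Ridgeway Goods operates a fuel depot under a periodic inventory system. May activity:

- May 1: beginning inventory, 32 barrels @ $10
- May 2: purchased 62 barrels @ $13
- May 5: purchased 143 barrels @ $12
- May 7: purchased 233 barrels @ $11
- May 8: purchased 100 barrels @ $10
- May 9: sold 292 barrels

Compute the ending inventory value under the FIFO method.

Ending inventory = $2,958

May 9, 292 sold [FIFO — oldest first]: 32 @ $10 + 62 @ $13 + 143 @ $12 + 55 @ $11 = $3,447
Ending inventory: 178 @ $11 + 100 @ $10 = $2,958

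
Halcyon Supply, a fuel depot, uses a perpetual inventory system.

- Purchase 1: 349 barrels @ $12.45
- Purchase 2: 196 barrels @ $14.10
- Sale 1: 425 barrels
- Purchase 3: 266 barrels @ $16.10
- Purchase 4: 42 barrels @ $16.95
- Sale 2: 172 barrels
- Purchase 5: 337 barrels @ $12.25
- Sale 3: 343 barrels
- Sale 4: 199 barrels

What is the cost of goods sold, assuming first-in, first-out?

Sale 1 (425) [FIFO — oldest first]: 349 @ $12.45 + 76 @ $14.10 = $5,416.65
Sale 2 (172) [FIFO — oldest first]: 120 @ $14.10 + 52 @ $16.10 = $2,529.20
Sale 3 (343) [FIFO — oldest first]: 214 @ $16.10 + 42 @ $16.95 + 87 @ $12.25 = $5,223.05
Sale 4 (199) [FIFO — oldest first]: 199 @ $12.25 = $2,437.75
Total COGS = $5,416.65 + $2,529.20 + $5,223.05 + $2,437.75 = $15,606.65
Ending inventory: 51 @ $12.25 = $624.75
Check: goods available $16,231.40 = COGS $15,606.65 + ending $624.75

COGS = $15,606.65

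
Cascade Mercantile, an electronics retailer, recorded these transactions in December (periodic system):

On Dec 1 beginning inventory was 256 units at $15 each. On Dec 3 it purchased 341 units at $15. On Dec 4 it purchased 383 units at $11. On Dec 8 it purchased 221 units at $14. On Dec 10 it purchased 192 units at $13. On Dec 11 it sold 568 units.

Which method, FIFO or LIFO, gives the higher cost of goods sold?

FIFO

FIFO COGS: 256 @ $15 + 312 @ $15 = $8,520
LIFO COGS: 192 @ $13 + 221 @ $14 + 155 @ $11 = $7,295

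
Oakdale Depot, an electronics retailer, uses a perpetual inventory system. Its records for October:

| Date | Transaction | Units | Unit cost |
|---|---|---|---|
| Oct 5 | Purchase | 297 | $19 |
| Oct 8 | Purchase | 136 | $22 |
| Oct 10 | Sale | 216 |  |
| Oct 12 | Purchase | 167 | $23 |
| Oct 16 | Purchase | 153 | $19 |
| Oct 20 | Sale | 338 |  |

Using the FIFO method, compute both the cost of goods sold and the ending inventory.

COGS = $11,418; ending inventory = $3,965

Oct 10, 216 sold [FIFO — oldest first]: 216 @ $19 = $4,104
Oct 20, 338 sold [FIFO — oldest first]: 81 @ $19 + 136 @ $22 + 121 @ $23 = $7,314
Total COGS = $4,104 + $7,314 = $11,418
Ending inventory: 46 @ $23 + 153 @ $19 = $3,965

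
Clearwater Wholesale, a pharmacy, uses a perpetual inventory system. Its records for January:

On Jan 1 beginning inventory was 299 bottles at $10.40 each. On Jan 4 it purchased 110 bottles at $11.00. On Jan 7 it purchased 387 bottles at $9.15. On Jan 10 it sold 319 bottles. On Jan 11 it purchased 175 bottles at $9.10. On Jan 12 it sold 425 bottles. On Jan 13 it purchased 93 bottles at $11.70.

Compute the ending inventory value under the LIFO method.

Ending inventory = $3,448.90

Jan 10, 319 sold [LIFO — newest first]: 319 @ $9.15 = $2,918.85
Jan 12, 425 sold [LIFO — newest first]: 175 @ $9.10 + 68 @ $9.15 + 110 @ $11.00 + 72 @ $10.40 = $4,173.50
Total COGS = $2,918.85 + $4,173.50 = $7,092.35
Ending inventory: 227 @ $10.40 + 93 @ $11.70 = $3,448.90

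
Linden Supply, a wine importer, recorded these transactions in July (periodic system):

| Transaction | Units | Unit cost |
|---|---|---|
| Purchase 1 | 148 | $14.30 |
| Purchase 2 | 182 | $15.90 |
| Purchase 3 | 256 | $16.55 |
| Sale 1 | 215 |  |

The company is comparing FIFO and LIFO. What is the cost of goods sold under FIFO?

COGS = $3,181.70

FIFO COGS: 148 @ $14.30 + 67 @ $15.90 = $3,181.70
LIFO COGS: 215 @ $16.55 = $3,558.25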